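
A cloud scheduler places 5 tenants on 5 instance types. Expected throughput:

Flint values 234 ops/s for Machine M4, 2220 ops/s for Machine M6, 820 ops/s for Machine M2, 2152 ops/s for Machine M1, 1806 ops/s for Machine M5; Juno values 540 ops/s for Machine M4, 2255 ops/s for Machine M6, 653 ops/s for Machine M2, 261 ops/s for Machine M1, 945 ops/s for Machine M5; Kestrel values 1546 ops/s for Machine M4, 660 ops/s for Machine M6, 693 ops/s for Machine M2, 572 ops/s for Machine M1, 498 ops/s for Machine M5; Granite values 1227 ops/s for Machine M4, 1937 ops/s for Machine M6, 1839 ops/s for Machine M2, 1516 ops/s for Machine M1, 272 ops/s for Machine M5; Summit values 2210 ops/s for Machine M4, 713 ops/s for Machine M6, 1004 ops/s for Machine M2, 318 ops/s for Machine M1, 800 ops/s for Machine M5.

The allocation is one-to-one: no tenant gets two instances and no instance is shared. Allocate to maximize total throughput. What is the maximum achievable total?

Treat this as an assignment problem: match each tenant to one instance.
Optimal: Flint→Machine M1 (2152 ops/s), Juno→Machine M6 (2255 ops/s), Kestrel→Machine M5 (498 ops/s), Granite→Machine M2 (1839 ops/s), Summit→Machine M4 (2210 ops/s) — total 2152+2255+498+1839+2210 = 8954 ops/s.
Row-greedy (each tenant in turn takes its best remaining instance) gives 6868 ops/s, worse by 2086.

Maximum total: 8954 ops/s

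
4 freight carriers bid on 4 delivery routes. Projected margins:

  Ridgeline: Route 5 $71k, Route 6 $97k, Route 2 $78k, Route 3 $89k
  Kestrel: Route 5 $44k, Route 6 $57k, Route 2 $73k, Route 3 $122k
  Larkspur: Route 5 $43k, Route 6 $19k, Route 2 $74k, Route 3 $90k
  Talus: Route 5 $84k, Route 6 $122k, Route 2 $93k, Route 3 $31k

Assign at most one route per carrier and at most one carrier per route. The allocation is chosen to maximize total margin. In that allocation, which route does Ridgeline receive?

This is a one-to-one assignment (maximum-weight bipartite matching).
Optimal: Ridgeline→Route 5 ($71k), Kestrel→Route 3 ($122k), Larkspur→Route 2 ($74k), Talus→Route 6 ($122k) — total 71+122+74+122 = $389k.
Max-entry greedy (repeatedly take the single best remaining cell) gives $365k, worse by 24.
Ridgeline's own top route is Route 6 ($97k), but forcing Ridgeline→Route 6 and reassigning the rest optimally gives only $377k — worse by 12.

Ridgeline receives Route 5.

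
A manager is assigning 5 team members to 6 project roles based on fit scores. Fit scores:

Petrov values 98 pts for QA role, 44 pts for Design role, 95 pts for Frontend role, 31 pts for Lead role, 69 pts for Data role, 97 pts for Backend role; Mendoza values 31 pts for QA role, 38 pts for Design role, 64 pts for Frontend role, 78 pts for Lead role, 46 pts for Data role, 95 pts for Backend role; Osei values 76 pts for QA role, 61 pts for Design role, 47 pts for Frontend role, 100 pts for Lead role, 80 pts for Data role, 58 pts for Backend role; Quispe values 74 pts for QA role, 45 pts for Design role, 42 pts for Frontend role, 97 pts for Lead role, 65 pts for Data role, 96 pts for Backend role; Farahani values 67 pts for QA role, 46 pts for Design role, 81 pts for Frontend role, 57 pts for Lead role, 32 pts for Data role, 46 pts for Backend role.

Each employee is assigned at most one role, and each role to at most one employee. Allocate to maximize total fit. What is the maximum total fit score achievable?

Optimal: Petrov→QA role (98 pts), Mendoza→Backend role (95 pts), Osei→Data role (80 pts), Quispe→Lead role (97 pts), Farahani→Frontend role (81 pts) — total 98+95+80+97+81 = 451 pts.
Column-greedy (each role in turn goes to its best remaining employee) gives 383 pts, worse by 68.
Next-best assignment: Petrov→QA role, Mendoza→Backend role, Osei→Lead role, Quispe→Data role, Farahani→Frontend role = 439 pts.
Every other assignment is strictly worse.

Max total: 451 pts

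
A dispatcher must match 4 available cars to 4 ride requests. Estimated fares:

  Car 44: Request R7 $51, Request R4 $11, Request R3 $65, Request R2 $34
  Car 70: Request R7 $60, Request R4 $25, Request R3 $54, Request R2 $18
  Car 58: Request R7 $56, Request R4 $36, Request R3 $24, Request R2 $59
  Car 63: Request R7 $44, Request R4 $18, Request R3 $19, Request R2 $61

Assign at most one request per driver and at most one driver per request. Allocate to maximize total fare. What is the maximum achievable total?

Max total: $222

Optimal: Car 44→Request R3 ($65), Car 70→Request R7 ($60), Car 58→Request R4 ($36), Car 63→Request R2 ($61) — total 65+60+36+61 = $222.
Next-best assignment: Car 44→Request R3, Car 70→Request R4, Car 58→Request R7, Car 63→Request R2 = $207.
No other one-to-one assignment exceeds $222.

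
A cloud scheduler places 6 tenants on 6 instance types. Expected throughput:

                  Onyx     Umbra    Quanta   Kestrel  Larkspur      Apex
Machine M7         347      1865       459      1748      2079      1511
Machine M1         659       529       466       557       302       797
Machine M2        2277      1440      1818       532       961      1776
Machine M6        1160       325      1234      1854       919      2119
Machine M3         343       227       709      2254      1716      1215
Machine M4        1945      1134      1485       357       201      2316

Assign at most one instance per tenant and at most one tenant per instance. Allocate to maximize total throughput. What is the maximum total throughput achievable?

This is the linear assignment problem.
Optimal: Onyx→Machine M4 (1945 ops/s), Umbra→Machine M1 (529 ops/s), Quanta→Machine M2 (1818 ops/s), Kestrel→Machine M3 (2254 ops/s), Larkspur→Machine M7 (2079 ops/s), Apex→Machine M6 (2119 ops/s) — total 1945+529+1818+2254+2079+2119 = 10744 ops/s.
Max-entry greedy (repeatedly take the single best remaining cell) gives 10689 ops/s, worse by 55.
Next-best assignment: Onyx→Machine M2, Umbra→Machine M1, Quanta→Machine M4, Kestrel→Machine M3, Larkspur→Machine M7, Apex→Machine M6 = 10743 ops/s.
No other one-to-one assignment exceeds 10744 ops/s.

Maximum total: 10744 ops/s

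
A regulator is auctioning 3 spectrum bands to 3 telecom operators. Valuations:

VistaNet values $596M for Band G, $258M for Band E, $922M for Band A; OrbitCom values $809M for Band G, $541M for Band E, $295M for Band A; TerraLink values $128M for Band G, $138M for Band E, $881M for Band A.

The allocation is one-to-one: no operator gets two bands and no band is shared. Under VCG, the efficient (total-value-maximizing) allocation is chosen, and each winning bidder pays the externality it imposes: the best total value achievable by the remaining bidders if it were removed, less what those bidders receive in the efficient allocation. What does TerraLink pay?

TerraLink pays $594M.

Efficient allocation: VistaNet→Band G ($596M), OrbitCom→Band E ($541M), TerraLink→Band A ($881M); total welfare W = $2018M.
TerraLink receives Band A at value $881M, so the others get W − 881 = $1137M.
Without TerraLink: best allocation of the remaining 2 bidders over all 3 bands is VistaNet→Band A ($922M), OrbitCom→Band G ($809M), total $1731M.
VCG payment = (others' best without TerraLink) − (others' welfare with TerraLink) = 1731 − 1137 = $594M.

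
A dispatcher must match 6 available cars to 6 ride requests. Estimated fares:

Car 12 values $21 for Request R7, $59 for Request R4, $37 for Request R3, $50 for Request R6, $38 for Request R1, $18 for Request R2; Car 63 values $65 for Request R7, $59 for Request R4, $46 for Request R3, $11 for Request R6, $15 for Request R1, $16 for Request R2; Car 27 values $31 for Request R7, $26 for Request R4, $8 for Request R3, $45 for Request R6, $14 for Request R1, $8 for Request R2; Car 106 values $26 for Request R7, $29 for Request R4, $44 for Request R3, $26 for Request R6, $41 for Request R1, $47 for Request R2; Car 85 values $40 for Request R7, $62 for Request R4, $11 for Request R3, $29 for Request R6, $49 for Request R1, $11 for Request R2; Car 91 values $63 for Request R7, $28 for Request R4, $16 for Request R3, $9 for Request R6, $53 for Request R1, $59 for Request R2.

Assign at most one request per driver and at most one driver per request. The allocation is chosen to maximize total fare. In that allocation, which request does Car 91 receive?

Optimal: Car 12→Request R4 ($59), Car 63→Request R7 ($65), Car 27→Request R6 ($45), Car 106→Request R3 ($44), Car 85→Request R1 ($49), Car 91→Request R2 ($59) — total 59+65+45+44+49+59 = $321.
Max-entry greedy (repeatedly take the single best remaining cell) gives $294, worse by 27.
Car 91's own top request is Request R7 ($63), but forcing Car 91→Request R7 and reassigning the rest optimally gives only $309 — worse by 12.

Car 91 receives Request R2.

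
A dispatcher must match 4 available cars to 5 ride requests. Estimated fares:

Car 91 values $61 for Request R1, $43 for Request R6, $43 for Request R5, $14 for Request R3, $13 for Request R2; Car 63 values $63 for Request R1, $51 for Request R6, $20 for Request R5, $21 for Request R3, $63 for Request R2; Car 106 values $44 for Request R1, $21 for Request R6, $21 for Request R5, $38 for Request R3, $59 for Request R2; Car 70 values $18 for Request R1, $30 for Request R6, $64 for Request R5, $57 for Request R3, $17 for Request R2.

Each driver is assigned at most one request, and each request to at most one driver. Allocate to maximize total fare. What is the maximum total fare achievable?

Optimal: Car 91→Request R1 ($61), Car 63→Request R6 ($51), Car 106→Request R2 ($59), Car 70→Request R5 ($64) — total 61+51+59+64 = $235.
Row-greedy (each driver in turn takes its best remaining request) gives $226, worse by 9.
Next-best assignment: Car 91→Request R6, Car 63→Request R1, Car 106→Request R2, Car 70→Request R5 = $229.
Every other assignment is strictly worse.

Maximum total: $235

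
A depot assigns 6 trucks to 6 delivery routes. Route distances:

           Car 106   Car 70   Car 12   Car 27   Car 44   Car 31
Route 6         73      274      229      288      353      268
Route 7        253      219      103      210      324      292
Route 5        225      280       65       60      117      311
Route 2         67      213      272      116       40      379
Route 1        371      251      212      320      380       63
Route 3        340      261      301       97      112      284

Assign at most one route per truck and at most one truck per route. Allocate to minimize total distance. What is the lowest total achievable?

Minimum total: 557 km

Optimal: Car 106→Route 6 (73 km), Car 70→Route 7 (219 km), Car 12→Route 5 (65 km), Car 27→Route 3 (97 km), Car 44→Route 2 (40 km), Car 31→Route 1 (63 km) — total 73+219+65+97+40+63 = 557 km.
Row-greedy (each truck in turn takes its cheapest remaining route) gives 864 km, worse by 307.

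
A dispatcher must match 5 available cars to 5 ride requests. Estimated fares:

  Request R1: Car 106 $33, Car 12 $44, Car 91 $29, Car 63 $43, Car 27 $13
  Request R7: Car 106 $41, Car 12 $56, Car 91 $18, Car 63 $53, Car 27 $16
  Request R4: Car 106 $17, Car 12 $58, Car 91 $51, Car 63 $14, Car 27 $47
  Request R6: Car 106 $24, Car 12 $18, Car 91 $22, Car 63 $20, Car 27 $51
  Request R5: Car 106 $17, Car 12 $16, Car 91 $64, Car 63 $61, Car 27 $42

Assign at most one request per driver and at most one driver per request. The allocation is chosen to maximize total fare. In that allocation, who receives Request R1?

Car 106 receives Request R1.

This is a one-to-one assignment (maximum-weight bipartite matching).
Optimal: Car 106→Request R1 ($33), Car 12→Request R4 ($58), Car 91→Request R5 ($64), Car 63→Request R7 ($53), Car 27→Request R6 ($51) — total 33+58+64+53+51 = $259.
Column-greedy (each request in turn goes to its best remaining driver) gives $216, worse by 43.
Car 106's own top request is Request R7 ($41), but forcing Car 106→Request R7 and reassigning the rest optimally gives only $257 — worse by 2.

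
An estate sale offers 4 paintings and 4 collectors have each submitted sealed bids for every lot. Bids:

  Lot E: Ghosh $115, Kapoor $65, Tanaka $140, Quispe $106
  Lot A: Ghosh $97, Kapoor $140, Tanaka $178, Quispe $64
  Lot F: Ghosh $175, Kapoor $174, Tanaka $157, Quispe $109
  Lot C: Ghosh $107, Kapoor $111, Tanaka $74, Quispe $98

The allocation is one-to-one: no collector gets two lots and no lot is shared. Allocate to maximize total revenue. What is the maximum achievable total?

Optimal: Ghosh→Lot F ($175), Kapoor→Lot C ($111), Tanaka→Lot A ($178), Quispe→Lot E ($106) — total 175+111+178+106 = $570.
Column-greedy (each lot in turn goes to its best remaining collector) gives $553, worse by 17.

Max total: $570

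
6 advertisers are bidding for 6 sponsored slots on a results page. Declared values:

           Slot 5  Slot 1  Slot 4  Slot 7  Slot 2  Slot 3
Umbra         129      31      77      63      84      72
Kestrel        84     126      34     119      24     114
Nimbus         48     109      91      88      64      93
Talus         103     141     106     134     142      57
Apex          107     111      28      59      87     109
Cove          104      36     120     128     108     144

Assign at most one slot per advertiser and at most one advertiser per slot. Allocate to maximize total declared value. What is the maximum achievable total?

Optimal: Umbra→Slot 5 ($129), Kestrel→Slot 7 ($119), Nimbus→Slot 4 ($91), Talus→Slot 2 ($142), Apex→Slot 1 ($111), Cove→Slot 3 ($144) — total 129+119+91+142+111+144 = $736.
Max-entry greedy (repeatedly take the single best remaining cell) gives $691, worse by 45.
Next-best assignment: Umbra→Slot 5, Kestrel→Slot 7, Nimbus→Slot 1, Talus→Slot 2, Apex→Slot 3, Cove→Slot 4 = $728.

Max total: $736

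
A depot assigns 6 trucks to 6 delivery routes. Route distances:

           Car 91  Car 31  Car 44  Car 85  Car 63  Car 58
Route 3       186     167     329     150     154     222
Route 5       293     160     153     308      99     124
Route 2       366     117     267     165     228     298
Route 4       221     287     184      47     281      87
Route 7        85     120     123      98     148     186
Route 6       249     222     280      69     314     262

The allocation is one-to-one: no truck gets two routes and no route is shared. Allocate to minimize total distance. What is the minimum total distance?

Minimum total: 665 km

Treat this as an assignment problem: match each truck to one route.
Optimal: Car 91→Route 7 (85 km), Car 31→Route 2 (117 km), Car 44→Route 5 (153 km), Car 85→Route 6 (69 km), Car 63→Route 3 (154 km), Car 58→Route 4 (87 km) — total 85+117+153+69+154+87 = 665 km.
Row-greedy (each truck in turn takes its cheapest remaining route) gives 818 km, worse by 153.
Next-best assignment: Car 91→Route 3, Car 31→Route 2, Car 44→Route 7, Car 85→Route 6, Car 63→Route 5, Car 58→Route 4 = 681 km.
Every other assignment is strictly worse.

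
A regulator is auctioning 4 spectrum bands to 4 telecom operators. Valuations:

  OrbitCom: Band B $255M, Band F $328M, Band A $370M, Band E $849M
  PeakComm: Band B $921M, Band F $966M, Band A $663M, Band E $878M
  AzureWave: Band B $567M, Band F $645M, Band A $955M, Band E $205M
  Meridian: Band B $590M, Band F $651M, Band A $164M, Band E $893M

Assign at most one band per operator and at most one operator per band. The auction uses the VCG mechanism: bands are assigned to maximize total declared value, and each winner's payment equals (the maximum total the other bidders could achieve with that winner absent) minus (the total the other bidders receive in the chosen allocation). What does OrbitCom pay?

OrbitCom pays $287M.

Efficient allocation: OrbitCom→Band E ($849M), PeakComm→Band B ($921M), AzureWave→Band A ($955M), Meridian→Band F ($651M); total welfare W = $3376M.
OrbitCom receives Band E at value $849M, so the others get W − 849 = $2527M.
Without OrbitCom: best allocation of the remaining 3 bidders over all 4 bands is PeakComm→Band F ($966M), AzureWave→Band A ($955M), Meridian→Band E ($893M), total $2814M.
VCG payment = (others' best without OrbitCom) − (others' welfare with OrbitCom) = 2814 − 2527 = $287M.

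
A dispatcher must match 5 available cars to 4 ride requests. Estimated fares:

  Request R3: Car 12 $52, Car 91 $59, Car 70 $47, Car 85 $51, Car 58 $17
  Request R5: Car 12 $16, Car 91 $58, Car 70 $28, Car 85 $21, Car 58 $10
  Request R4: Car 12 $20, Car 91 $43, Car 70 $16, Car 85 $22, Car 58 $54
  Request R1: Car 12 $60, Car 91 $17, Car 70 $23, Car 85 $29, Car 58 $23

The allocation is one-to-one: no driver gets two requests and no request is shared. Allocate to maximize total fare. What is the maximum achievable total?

Optimal: Car 85→Request R3 ($51), Car 91→Request R5 ($58), Car 58→Request R4 ($54), Car 12→Request R1 ($60) — total 51+58+54+60 = $223.
Row-greedy (each driver in turn takes its best remaining request) gives $169, worse by 54.
Every other assignment is strictly worse.

Maximum total: $223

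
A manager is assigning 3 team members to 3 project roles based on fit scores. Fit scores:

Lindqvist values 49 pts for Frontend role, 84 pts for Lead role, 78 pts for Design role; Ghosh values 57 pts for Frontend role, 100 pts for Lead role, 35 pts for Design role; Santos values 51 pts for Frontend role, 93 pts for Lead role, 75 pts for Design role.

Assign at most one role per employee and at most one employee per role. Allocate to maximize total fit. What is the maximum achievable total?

Maximum total: 229 pts

Optimal: Lindqvist→Design role (78 pts), Ghosh→Lead role (100 pts), Santos→Frontend role (51 pts) — total 78+100+51 = 229 pts.
Row-greedy (each employee in turn takes its best remaining role) gives 216 pts, worse by 13.
Swapping Lindqvist↔Santos (Lindqvist→Frontend role 49 pts, Santos→Design role 75 pts) loses 5.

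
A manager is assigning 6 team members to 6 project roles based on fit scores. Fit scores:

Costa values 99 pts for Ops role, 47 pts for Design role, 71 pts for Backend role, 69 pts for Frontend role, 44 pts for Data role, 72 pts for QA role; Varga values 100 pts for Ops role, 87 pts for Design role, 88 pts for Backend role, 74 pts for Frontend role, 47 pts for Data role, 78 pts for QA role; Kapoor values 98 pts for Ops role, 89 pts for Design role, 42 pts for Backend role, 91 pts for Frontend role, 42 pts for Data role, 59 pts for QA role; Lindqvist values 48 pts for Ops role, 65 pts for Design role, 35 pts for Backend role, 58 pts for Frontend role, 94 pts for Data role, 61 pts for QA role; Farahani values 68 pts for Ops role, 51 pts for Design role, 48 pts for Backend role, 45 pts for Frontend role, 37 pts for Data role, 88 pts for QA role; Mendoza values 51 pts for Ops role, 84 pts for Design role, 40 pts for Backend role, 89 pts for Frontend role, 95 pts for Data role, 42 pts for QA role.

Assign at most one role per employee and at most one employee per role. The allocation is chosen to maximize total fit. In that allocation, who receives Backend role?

Optimal: Costa→Ops role (99 pts), Varga→Backend role (88 pts), Kapoor→Design role (89 pts), Lindqvist→Data role (94 pts), Farahani→QA role (88 pts), Mendoza→Frontend role (89 pts) — total 99+88+89+94+88+89 = 547 pts.
Column-greedy (each role in turn goes to its best remaining employee) gives 531 pts, worse by 16.
No other one-to-one assignment exceeds 547 pts.
Varga's own top role is Ops role (100 pts), but forcing Varga→Ops role and reassigning the rest optimally gives only 531 pts — worse by 16.

Varga receives Backend role.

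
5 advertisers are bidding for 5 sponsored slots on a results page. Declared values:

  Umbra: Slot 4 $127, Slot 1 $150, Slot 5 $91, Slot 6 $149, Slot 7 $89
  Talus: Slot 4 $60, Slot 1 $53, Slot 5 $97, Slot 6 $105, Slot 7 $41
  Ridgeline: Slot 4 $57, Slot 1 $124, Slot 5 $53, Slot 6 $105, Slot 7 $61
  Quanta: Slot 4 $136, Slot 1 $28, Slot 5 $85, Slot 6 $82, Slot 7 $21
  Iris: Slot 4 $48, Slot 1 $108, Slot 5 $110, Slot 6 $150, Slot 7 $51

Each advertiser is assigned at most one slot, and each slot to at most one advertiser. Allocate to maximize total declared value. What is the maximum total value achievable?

Maximum total: $596

Optimal: Umbra→Slot 7 ($89), Talus→Slot 5 ($97), Ridgeline→Slot 1 ($124), Quanta→Slot 4 ($136), Iris→Slot 6 ($150) — total 89+97+124+136+150 = $596.
Row-greedy (each advertiser in turn takes its best remaining slot) gives $562, worse by 34.
Next-best assignment: Umbra→Slot 1, Talus→Slot 5, Ridgeline→Slot 7, Quanta→Slot 4, Iris→Slot 6 = $594.
Every other assignment is strictly worse.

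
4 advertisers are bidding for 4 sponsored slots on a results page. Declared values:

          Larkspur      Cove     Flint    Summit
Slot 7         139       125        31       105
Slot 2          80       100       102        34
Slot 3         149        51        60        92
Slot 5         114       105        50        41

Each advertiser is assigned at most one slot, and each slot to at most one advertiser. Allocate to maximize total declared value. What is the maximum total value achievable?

This is the linear assignment problem.
Optimal: Larkspur→Slot 3 ($149), Cove→Slot 5 ($105), Flint→Slot 2 ($102), Summit→Slot 7 ($105) — total 149+105+102+105 = $461.
Column-greedy (each slot in turn goes to its best remaining advertiser) gives $438, worse by 23.
Next-best assignment: Larkspur→Slot 7, Cove→Slot 5, Flint→Slot 2, Summit→Slot 3 = $438.
Checked against all permutations: $461 is optimal.

Max total: $461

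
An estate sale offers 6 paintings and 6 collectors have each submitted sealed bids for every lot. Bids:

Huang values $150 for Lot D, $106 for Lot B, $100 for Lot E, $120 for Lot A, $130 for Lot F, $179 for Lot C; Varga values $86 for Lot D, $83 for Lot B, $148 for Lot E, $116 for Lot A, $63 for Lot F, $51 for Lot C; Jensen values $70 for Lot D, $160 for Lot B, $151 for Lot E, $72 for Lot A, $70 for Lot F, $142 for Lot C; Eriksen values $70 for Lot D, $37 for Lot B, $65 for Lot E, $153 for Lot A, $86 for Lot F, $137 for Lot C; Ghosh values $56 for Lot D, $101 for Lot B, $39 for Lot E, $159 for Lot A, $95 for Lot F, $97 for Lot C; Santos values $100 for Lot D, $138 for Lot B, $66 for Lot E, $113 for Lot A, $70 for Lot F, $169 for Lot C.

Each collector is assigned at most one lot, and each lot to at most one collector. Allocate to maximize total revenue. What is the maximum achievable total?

This is the linear assignment problem.
Optimal: Huang→Lot D ($150), Varga→Lot E ($148), Jensen→Lot B ($160), Eriksen→Lot A ($153), Ghosh→Lot F ($95), Santos→Lot C ($169) — total 150+148+160+153+95+169 = $875.
Column-greedy (each lot in turn goes to its best remaining collector) gives $872, worse by 3.
Next-best assignment: Huang→Lot D, Varga→Lot E, Jensen→Lot B, Eriksen→Lot F, Ghosh→Lot A, Santos→Lot C = $872.

Max total: $875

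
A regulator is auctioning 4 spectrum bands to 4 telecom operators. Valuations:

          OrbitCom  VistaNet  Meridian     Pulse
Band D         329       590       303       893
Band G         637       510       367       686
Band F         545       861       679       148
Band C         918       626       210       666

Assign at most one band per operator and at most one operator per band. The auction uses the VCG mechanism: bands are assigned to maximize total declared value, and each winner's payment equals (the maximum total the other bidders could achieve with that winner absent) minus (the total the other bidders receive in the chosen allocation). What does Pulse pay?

Pulse pays $41M.

Efficient allocation: OrbitCom→Band C ($918M), VistaNet→Band F ($861M), Meridian→Band G ($367M), Pulse→Band D ($893M); total welfare W = $3039M.
Pulse receives Band D at value $893M, so the others get W − 893 = $2146M.
Without Pulse: best allocation of the remaining 3 bidders over all 4 bands is OrbitCom→Band C ($918M), VistaNet→Band D ($590M), Meridian→Band F ($679M), total $2187M.
VCG payment = (others' best without Pulse) − (others' welfare with Pulse) = 2187 − 2146 = $41M.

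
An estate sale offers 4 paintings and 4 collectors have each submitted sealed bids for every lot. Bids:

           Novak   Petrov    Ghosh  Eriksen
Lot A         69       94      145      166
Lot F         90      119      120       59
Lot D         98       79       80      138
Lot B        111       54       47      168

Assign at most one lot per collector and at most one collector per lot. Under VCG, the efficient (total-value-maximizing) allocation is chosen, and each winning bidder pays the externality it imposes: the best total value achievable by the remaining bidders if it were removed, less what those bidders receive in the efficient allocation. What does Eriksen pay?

Efficient allocation: Novak→Lot D ($98), Petrov→Lot F ($119), Ghosh→Lot A ($145), Eriksen→Lot B ($168); total welfare W = $530.
Eriksen receives Lot B at value $168, so the others get W − 168 = $362.
Without Eriksen: best allocation of the remaining 3 bidders over all 4 lots is Novak→Lot B ($111), Petrov→Lot F ($119), Ghosh→Lot A ($145), total $375.
VCG payment = (others' best without Eriksen) − (others' welfare with Eriksen) = 375 − 362 = $13.

Eriksen pays $13.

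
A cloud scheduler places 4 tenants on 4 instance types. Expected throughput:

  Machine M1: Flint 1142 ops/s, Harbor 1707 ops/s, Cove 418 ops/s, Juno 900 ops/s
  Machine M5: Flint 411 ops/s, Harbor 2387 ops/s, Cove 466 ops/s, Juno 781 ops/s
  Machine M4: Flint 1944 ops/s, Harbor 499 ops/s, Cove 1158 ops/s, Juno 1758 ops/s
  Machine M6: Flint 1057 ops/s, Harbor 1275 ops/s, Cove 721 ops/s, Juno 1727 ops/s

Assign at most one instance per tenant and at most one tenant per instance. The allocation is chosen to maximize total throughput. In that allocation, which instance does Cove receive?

Cove receives Machine M1.

This is a one-to-one assignment (maximum-weight bipartite matching).
Optimal: Flint→Machine M4 (1944 ops/s), Harbor→Machine M5 (2387 ops/s), Cove→Machine M1 (418 ops/s), Juno→Machine M6 (1727 ops/s) — total 1944+2387+418+1727 = 6476 ops/s.
Row-greedy (each tenant in turn takes its best remaining instance) gives 5952 ops/s, worse by 524.
Checked against all permutations: 6476 ops/s is optimal.
Cove's own top instance is Machine M4 (1158 ops/s), but forcing Cove→Machine M4 and reassigning the rest optimally gives only 6414 ops/s — worse by 62.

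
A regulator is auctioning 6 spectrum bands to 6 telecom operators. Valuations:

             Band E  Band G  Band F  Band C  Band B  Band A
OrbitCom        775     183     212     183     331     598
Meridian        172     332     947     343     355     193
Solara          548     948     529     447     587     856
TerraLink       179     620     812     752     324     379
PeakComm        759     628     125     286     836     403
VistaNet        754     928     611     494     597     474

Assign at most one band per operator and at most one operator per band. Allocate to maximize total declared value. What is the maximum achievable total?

Maximum total: $5094M

This is the linear assignment problem.
Optimal: OrbitCom→Band E ($775M), Meridian→Band F ($947M), Solara→Band A ($856M), TerraLink→Band C ($752M), PeakComm→Band B ($836M), VistaNet→Band G ($928M) — total 775+947+856+752+836+928 = $5094M.
Column-greedy (each band in turn goes to its best remaining operator) gives $4732M, worse by 362.
Swapping Solara↔TerraLink (Solara→Band C $447M, TerraLink→Band A $379M) loses 782.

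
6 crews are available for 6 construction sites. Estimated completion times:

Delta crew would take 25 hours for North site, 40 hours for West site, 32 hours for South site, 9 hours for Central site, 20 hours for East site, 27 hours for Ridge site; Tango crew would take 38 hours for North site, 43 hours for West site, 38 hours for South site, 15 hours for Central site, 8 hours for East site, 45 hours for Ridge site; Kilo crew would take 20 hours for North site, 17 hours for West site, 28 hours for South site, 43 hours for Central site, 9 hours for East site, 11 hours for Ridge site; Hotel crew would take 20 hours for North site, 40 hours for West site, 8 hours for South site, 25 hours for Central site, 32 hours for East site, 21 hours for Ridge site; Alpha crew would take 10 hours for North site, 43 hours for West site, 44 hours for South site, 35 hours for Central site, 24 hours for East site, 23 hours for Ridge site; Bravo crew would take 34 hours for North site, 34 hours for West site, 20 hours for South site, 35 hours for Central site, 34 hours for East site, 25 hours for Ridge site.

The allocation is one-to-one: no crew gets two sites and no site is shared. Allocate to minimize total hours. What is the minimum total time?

Optimal: Delta crew→Central site (9 hours), Tango crew→East site (8 hours), Kilo crew→West site (17 hours), Hotel crew→South site (8 hours), Alpha crew→North site (10 hours), Bravo crew→Ridge site (25 hours) — total 9+8+17+8+10+25 = 77 hours.
Row-greedy (each crew in turn takes its cheapest remaining site) gives 80 hours, worse by 3.
Every other assignment is strictly worse.

Minimum total: 77 hours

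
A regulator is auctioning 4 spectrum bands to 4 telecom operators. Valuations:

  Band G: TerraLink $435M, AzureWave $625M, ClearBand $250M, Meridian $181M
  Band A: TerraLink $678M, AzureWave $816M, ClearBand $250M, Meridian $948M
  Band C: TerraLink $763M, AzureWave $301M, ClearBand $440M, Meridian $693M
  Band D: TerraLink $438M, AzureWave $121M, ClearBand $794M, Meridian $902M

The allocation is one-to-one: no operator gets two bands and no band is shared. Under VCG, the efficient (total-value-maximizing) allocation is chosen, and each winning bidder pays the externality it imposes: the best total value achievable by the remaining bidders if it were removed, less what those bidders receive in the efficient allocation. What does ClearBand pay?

Efficient allocation: TerraLink→Band C ($763M), AzureWave→Band G ($625M), ClearBand→Band D ($794M), Meridian→Band A ($948M); total welfare W = $3130M.
ClearBand receives Band D at value $794M, so the others get W − 794 = $2336M.
Without ClearBand: best allocation of the remaining 3 bidders over all 4 bands is TerraLink→Band C ($763M), AzureWave→Band A ($816M), Meridian→Band D ($902M), total $2481M.
VCG payment = (others' best without ClearBand) − (others' welfare with ClearBand) = 2481 − 2336 = $145M.

ClearBand pays $145M.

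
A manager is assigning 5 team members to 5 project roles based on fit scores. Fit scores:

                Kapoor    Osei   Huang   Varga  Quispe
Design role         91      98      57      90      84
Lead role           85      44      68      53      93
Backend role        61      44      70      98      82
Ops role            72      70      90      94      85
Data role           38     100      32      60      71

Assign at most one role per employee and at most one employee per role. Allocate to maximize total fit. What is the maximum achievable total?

Max total: 472 pts

Optimal: Kapoor→Design role (91 pts), Osei→Data role (100 pts), Huang→Ops role (90 pts), Varga→Backend role (98 pts), Quispe→Lead role (93 pts) — total 91+100+90+98+93 = 472 pts.
Column-greedy (each role in turn goes to its best remaining employee) gives 417 pts, worse by 55.
Next-best assignment: Kapoor→Lead role, Osei→Data role, Huang→Ops role, Varga→Backend role, Quispe→Design role = 457 pts.
Checked against all permutations: 472 pts is optimal.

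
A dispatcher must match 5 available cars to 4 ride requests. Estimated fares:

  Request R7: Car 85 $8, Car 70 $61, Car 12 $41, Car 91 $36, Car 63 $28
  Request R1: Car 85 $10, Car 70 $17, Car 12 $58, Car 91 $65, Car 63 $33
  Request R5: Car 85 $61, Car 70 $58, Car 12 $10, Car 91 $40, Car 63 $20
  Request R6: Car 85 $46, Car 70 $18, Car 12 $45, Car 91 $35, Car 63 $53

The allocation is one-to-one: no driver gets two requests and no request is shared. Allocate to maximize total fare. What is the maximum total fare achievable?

Maximum total: $240

Optimal: Car 70→Request R7 ($61), Car 91→Request R1 ($65), Car 85→Request R5 ($61), Car 63→Request R6 ($53) — total 61+65+61+53 = $240.
Row-greedy (each driver in turn takes its best remaining request) gives $215, worse by 25.
Next-best assignment: Car 70→Request R7, Car 12→Request R1, Car 85→Request R5, Car 63→Request R6 = $233.
Swapping Car 63↔Car 91 (Car 63→Request R1 $33, Car 91→Request R6 $35) loses 50.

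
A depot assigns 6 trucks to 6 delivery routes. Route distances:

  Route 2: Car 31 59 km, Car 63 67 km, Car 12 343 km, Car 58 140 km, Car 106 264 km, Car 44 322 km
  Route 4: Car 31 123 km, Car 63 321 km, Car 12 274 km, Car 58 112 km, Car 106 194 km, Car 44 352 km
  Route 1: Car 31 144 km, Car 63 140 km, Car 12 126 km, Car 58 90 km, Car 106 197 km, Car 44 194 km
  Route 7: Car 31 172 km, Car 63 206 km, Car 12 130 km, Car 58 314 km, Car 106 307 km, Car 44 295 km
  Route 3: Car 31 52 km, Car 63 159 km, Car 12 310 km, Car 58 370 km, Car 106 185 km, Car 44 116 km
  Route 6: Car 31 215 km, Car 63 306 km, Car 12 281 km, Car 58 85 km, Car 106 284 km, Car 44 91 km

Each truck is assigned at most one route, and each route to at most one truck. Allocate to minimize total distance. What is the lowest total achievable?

Min total: 624 km

Optimal: Car 31→Route 3 (52 km), Car 63→Route 2 (67 km), Car 12→Route 7 (130 km), Car 58→Route 1 (90 km), Car 106→Route 4 (194 km), Car 44→Route 6 (91 km) — total 52+67+130+90+194+91 = 624 km.
Column-greedy (each route in turn goes to its cheapest remaining truck) gives 903 km, worse by 279.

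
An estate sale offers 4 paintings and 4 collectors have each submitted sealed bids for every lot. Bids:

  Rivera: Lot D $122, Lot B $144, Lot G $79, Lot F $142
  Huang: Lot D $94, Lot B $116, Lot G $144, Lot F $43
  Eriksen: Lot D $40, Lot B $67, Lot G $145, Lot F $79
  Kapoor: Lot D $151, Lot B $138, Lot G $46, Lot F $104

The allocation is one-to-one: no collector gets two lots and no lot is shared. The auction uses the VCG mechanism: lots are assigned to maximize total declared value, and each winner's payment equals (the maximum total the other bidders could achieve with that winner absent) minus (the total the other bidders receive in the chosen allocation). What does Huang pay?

Huang pays $2.

Efficient allocation: Rivera→Lot F ($142), Huang→Lot B ($116), Eriksen→Lot G ($145), Kapoor→Lot D ($151); total welfare W = $554.
Huang receives Lot B at value $116, so the others get W − 116 = $438.
Without Huang: best allocation of the remaining 3 bidders over all 4 lots is Rivera→Lot B ($144), Eriksen→Lot G ($145), Kapoor→Lot D ($151), total $440.
VCG payment = (others' best without Huang) − (others' welfare with Huang) = 440 − 438 = $2.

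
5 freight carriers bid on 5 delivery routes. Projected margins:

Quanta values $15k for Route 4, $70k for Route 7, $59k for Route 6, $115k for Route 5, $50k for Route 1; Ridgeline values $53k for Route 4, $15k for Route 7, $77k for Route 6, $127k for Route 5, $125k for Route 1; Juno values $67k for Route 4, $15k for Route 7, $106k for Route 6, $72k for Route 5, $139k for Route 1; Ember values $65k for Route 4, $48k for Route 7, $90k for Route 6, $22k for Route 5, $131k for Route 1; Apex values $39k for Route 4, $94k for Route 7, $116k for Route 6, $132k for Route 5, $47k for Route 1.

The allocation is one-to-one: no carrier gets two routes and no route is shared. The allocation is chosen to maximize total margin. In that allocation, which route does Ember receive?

Treat this as an assignment problem: match each carrier to one route.
Optimal: Quanta→Route 7 ($70k), Ridgeline→Route 5 ($127k), Juno→Route 1 ($139k), Ember→Route 4 ($65k), Apex→Route 6 ($116k) — total 70+127+139+65+116 = $517k.
Max-entry greedy (repeatedly take the single best remaining cell) gives $484k, worse by 33.
Swapping Ember↔Quanta (Ember→Route 7 $48k, Quanta→Route 4 $15k) loses 72.
Every other assignment is strictly worse.
Ember's own top route is Route 1 ($131k), but forcing Ember→Route 1 and reassigning the rest optimally gives only $511k — worse by 6.

Ember receives Route 4.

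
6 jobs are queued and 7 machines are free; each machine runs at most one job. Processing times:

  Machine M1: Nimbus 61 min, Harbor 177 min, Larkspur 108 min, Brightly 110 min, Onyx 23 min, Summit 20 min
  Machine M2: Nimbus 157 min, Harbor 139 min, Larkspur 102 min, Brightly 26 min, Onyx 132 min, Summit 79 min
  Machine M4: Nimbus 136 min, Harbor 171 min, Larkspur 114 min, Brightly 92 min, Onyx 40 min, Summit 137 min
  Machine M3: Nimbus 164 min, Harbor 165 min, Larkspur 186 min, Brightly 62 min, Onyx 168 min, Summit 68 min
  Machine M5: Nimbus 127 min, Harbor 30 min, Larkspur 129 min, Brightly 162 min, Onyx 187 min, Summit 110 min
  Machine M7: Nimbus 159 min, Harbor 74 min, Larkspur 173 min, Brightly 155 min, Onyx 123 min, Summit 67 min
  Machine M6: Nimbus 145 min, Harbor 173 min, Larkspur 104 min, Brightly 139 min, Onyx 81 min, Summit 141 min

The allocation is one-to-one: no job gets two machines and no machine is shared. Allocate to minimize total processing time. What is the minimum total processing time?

Treat this as an assignment problem: match each job to one machine.
Optimal: Nimbus→Machine M1 (61 min), Harbor→Machine M5 (30 min), Larkspur→Machine M6 (104 min), Brightly→Machine M2 (26 min), Onyx→Machine M4 (40 min), Summit→Machine M7 (67 min) — total 61+30+104+26+40+67 = 328 min.
Row-greedy (each job in turn takes its cheapest remaining machine) gives 362 min, worse by 34.

Minimum total: 328 min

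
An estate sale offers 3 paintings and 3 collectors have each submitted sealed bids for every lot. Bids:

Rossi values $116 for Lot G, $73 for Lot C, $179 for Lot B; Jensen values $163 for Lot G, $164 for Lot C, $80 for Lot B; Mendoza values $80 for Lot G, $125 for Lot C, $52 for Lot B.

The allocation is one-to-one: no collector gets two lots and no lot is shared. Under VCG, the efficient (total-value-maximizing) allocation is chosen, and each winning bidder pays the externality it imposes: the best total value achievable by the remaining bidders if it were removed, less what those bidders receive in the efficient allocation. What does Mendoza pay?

Efficient allocation: Rossi→Lot B ($179), Jensen→Lot G ($163), Mendoza→Lot C ($125); total welfare W = $467.
Mendoza receives Lot C at value $125, so the others get W − 125 = $342.
Without Mendoza: best allocation of the remaining 2 bidders over all 3 lots is Rossi→Lot B ($179), Jensen→Lot C ($164), total $343.
VCG payment = (others' best without Mendoza) − (others' welfare with Mendoza) = 343 − 342 = $1.

Mendoza pays $1.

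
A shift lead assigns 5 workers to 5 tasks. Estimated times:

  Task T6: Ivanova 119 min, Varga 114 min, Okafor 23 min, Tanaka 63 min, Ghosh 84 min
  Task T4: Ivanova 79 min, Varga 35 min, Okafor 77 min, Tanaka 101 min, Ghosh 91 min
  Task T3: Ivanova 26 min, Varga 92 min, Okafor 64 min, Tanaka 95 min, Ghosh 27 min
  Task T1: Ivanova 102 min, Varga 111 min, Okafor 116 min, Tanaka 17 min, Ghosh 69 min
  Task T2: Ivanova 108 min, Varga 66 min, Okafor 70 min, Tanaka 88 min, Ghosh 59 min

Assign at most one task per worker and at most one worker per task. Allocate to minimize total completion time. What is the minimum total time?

Minimum total: 160 min

Optimal: Ivanova→Task T3 (26 min), Varga→Task T4 (35 min), Okafor→Task T6 (23 min), Tanaka→Task T1 (17 min), Ghosh→Task T2 (59 min) — total 26+35+23+17+59 = 160 min.
Next-best assignment: Ivanova→Task T2, Varga→Task T4, Okafor→Task T6, Tanaka→Task T1, Ghosh→Task T3 = 210 min.
Checked against all permutations: 160 min is optimal.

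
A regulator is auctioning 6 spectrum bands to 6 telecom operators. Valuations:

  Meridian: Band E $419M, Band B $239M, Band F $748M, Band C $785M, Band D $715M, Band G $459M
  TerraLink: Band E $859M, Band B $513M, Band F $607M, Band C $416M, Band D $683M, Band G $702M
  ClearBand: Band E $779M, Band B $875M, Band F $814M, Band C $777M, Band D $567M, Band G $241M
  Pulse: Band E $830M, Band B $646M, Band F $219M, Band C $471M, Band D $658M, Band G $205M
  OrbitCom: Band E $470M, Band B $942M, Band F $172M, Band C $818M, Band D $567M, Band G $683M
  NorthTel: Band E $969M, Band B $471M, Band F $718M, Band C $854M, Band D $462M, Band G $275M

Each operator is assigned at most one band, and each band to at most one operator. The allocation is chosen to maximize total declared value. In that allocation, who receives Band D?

Pulse receives Band D.

Treat this as an assignment problem: match each operator to one band.
Optimal: Meridian→Band C ($785M), TerraLink→Band G ($702M), ClearBand→Band F ($814M), Pulse→Band D ($658M), OrbitCom→Band B ($942M), NorthTel→Band E ($969M) — total 785+702+814+658+942+969 = $4870M.
Column-greedy (each band in turn goes to its best remaining operator) gives $4398M, worse by 472.
Pulse's own top band is Band E ($830M), but forcing Pulse→Band E and reassigning the rest optimally gives only $4857M — worse by 13.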